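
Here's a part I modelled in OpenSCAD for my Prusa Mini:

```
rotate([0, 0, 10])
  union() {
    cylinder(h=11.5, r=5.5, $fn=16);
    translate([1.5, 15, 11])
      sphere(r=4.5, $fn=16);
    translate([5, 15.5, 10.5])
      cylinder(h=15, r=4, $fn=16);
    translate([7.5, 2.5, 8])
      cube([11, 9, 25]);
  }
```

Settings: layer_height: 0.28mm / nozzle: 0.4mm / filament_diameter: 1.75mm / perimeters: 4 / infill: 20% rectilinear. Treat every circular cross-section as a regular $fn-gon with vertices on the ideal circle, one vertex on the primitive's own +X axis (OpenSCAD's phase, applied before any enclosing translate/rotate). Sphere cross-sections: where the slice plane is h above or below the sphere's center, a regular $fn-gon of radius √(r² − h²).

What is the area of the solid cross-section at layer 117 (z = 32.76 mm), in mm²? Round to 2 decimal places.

99.00 mm²

At z = 32.76 mm: the cylinder is not intersected at this z (z outside [0, 11.5]); the sphere at (1.5, 15) is not intersected at this z (|z−center|=21.760 > r=4.5); the cylinder at (5, 15.5) is absent (z outside [10.5, 25.5]); the cube at (7.5, 2.5) (footprint 11×9) is included at this height (area 99.00 mm²); Merging all regions: only the 11×9 cube at (7.5, 2.5) is present, so the union is just that shape — area = 99.00 mm²; (rotated 10° about Z; rotation is an isometry so areas/perimeters/island counts are preserved). Overall, the cross-section is a single solid region. Net area = 99.00 mm².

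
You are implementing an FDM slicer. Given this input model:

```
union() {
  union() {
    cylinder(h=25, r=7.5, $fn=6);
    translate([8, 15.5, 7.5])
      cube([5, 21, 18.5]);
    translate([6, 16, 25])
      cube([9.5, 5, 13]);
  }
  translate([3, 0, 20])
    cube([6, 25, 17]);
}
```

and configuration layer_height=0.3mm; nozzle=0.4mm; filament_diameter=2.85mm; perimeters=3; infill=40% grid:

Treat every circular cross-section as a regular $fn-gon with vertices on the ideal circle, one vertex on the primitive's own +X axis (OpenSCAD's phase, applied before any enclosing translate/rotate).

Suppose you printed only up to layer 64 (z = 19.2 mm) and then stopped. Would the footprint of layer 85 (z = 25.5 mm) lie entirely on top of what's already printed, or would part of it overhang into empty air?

Compare the two slices. At z = 19.2: the cylinder: section is a regular 6-gon, circumradius r=7.5 (area = (6/2)·7.500²·sin(360°/6) = 146.14 mm²); the cube at (8, 15.5) is present — its section is the full 5×21 rectangle (area 105.00 mm²); the cube at (6, 16) does not reach this height (z outside [25, 38]); Merging all regions: the 2 present regions are separate (no shared area or edge), so areas and boundary lengths simply add and each stays a separate island — area = 251.14 mm²; the cube at (3, 0) is absent (z outside [20, 37]); Combining (union): only that combined region is present, so the union is just that shape — area = 251.14 mm². At z = 25.5: the cylinder is absent (z outside [0, 25]); the 5×21 cube at (8, 15.5) contributes its full rectangle (area 105.00 mm²); the 9.5×5 cube at (6, 16) contributes its full rectangle (area 47.50 mm²); Taking the union: the regions partially overlap — summed areas 152.50 mm² minus the doubly-counted overlap 25.00 mm² gives 127.50 mm² — area = 127.50 mm²; the cube at (3, 0) (footprint 6×25) is included at this height (area 150.00 mm²); Combining (union): the regions partially overlap — summed areas 277.50 mm² minus the doubly-counted overlap 19.50 mm² gives 258.00 mm² — area = 258.00 mm². Checking containment: at z = 25.5 the cross-section extends beyond the z = 19.2 cross-section by about 135.95 mm².

part overhangs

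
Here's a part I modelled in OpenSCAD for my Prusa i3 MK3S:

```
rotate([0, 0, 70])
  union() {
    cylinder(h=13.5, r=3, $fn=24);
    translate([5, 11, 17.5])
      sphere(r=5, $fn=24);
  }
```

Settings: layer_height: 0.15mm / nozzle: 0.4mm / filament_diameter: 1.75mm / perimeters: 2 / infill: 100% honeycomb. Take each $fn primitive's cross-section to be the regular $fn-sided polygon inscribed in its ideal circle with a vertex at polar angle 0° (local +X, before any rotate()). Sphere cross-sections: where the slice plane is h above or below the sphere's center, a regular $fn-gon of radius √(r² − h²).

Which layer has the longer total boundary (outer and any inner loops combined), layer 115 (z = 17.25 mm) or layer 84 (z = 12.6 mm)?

Layer 115 (z = 17.25): the cylinder does not reach this height (z outside [0, 13.5]); the sphere at (5, 11): section is a regular 24-gon, circumradius = √(r²−h²) = √(5²−0.25²) = 4.994 (perimeter = 2·24·4.994·sin(180°/24) = 31.29 mm); Combining (union): only the r=5 sphere at (5, 11) is present, so the union is just that shape — boundary = 31.29 mm; (rotated 70° about Z; rotation is an isometry so areas/perimeters/island counts are preserved). So its perimeter = 31.29 mm. Layer 84 (z = 12.6): the cylinder: section is a regular 24-gon, circumradius r=3 (perimeter = 2·24·3.000·sin(180°/24) = 18.80 mm); the r=5 sphere at (5, 11) slices to a regular 24-gon of circumradius 0.995 (√(r²−h²) with h=4.9 from center) (perimeter = 2·24·0.995·sin(180°/24) = 6.23 mm); Merging all regions: the 2 present regions are separate (no shared area or edge), so areas and boundary lengths simply add and each stays a separate island — boundary = 25.03 mm; (rotated 70° about Z; rotation is an isometry so areas/perimeters/island counts are preserved). So its perimeter = 25.03 mm. Layer 115 is larger (31.29 vs 25.03 mm).

layer 115 (z = 17.25 mm)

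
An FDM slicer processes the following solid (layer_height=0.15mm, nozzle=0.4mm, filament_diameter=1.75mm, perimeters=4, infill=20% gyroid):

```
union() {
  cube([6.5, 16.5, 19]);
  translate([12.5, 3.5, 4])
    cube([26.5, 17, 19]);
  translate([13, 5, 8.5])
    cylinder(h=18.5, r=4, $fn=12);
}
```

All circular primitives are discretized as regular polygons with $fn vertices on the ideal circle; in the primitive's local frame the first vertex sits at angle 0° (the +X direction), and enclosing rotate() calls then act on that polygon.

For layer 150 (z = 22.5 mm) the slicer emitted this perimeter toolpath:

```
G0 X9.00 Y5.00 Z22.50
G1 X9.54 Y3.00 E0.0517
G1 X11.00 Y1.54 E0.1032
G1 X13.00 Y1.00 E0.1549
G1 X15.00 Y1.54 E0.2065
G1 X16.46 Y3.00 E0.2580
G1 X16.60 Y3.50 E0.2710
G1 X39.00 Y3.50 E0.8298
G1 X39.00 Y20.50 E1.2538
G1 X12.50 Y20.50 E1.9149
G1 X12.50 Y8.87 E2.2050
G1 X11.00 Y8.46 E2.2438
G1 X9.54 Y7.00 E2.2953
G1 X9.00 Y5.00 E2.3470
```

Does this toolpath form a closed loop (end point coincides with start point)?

yes

Start point (G0): (9.00, 5.00). End point (last G1): the path returns to the start — closed.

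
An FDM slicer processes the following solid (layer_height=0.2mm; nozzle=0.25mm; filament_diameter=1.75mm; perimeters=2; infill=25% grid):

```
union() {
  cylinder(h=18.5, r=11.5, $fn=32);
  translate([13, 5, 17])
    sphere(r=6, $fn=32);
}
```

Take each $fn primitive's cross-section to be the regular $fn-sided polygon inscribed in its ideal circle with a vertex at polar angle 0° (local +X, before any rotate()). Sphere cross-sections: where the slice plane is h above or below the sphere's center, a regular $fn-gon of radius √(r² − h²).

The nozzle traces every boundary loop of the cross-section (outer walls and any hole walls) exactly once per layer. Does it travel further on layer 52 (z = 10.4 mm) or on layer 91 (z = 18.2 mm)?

Layer 52 (z = 10.4): the r=11.5 cylinder contributes a regular 32-gon of circumradius 11.5 (perimeter = 2·32·11.500·sin(180°/32) = 72.14 mm); the sphere at (13, 5) does not reach this height (|z−center|=6.600 > r=6); Merging all regions: only the r=11.5 cylinder is present, so the union is just that shape — boundary = 72.14 mm. So its perimeter = 72.14 mm. Layer 91 (z = 18.2): the cylinder: section is a regular 32-gon, circumradius r=11.5 (perimeter = 2·32·11.500·sin(180°/32) = 72.14 mm); the r=6 sphere at (13, 5) contributes a regular 32-gon of circumradius √(6²−1.2²) = 5.879 (perimeter = 2·32·5.879·sin(180°/32) = 36.88 mm); Merging all regions: the regions partially overlap (shared area 22.14 mm²), so the edge portions inside another operand are dropped and the merged outline is re-measured after clipping — boundary = 88.28 mm. So its perimeter = 88.28 mm. Layer 91 is larger (88.28 vs 72.14 mm).

layer 91 (z = 18.2 mm)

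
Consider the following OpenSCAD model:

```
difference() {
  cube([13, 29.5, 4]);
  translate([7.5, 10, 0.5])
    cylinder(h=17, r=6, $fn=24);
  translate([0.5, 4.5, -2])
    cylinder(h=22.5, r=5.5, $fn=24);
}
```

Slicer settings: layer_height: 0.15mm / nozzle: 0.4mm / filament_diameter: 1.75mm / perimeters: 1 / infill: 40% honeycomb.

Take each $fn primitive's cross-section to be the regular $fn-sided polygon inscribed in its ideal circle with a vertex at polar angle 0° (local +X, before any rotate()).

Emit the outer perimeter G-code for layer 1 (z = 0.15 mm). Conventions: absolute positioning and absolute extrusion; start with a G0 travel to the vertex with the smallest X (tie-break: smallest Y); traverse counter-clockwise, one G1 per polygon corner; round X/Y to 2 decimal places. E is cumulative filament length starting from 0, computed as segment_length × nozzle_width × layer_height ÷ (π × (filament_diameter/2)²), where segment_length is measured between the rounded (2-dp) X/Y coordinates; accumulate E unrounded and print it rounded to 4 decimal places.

G0 X0.00 Y9.93 Z0.15
G1 X0.50 Y10.00 E0.0126
G1 X1.92 Y9.81 E0.0483
G1 X3.25 Y9.26 E0.0842
G1 X4.39 Y8.39 E0.1200
G1 X5.26 Y7.25 E0.1558
G1 X5.81 Y5.92 E0.1917
G1 X6.00 Y4.50 E0.2274
G1 X5.81 Y3.08 E0.2632
G1 X5.26 Y1.75 E0.2991
G1 X4.39 Y0.61 E0.3348
G1 X3.59 Y0.00 E0.3599
G1 X13.00 Y0.00 E0.5947
G1 X13.00 Y29.50 E1.3305
G1 X0.00 Y29.50 E1.6548
G1 X0.00 Y9.93 E2.1430

At z = 0.15 mm: the cube is present — its section is the full 13×29.5 rectangle; the cylinder at (7.5, 10) does not reach this height (z outside [0.5, 17.5]); the cylinder at (0.5, 4.5): section is a regular 24-gon, circumradius r=5.5; After the difference (first − rest): starting from the 13×29.5 cube, the r=5.5 cylinder at (0.5, 4.5) partially overlaps it — only the 49.91 mm² overlap (of its 93.95 mm²) is removed, clipping the outline — 1 connected region. The outline is a single polygon with 15 vertices. Extrusion per mm of travel: 0.4 × 0.15 / (π × 0.875²) = 0.024945. Accumulating E over each segment gives final E = 2.1430.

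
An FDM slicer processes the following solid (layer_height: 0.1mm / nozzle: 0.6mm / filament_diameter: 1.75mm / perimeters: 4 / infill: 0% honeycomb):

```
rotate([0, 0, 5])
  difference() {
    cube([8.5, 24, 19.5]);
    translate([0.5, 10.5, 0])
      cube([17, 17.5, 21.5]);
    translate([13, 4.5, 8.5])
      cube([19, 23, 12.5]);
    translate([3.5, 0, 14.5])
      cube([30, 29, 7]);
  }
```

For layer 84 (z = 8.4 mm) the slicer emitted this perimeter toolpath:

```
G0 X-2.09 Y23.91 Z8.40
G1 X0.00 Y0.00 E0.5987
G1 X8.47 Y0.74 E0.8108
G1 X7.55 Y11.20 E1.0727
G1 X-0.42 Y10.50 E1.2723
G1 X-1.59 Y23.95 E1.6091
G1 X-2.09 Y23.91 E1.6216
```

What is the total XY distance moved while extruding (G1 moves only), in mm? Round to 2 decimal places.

Sum the Euclidean lengths of each G1 segment: total = 65.01 mm.

65.01 mm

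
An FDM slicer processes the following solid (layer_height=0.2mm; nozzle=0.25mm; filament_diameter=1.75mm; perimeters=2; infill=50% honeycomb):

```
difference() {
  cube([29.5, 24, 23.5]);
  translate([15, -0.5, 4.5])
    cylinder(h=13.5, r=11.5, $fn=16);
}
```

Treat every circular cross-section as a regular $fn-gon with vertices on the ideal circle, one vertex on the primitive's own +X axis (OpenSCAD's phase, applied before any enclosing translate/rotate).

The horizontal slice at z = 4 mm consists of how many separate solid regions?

At z = 4 mm: the cube (footprint 29.5×24) is included at this height; the cylinder at (15, -0.5) is not intersected at this z (z outside [4.5, 18]); Taking the first minus the rest: none of the subtracted shapes is present at this height, so the 29.5×24 cube is unchanged — 1 connected region. The result has 1 disconnected region.

1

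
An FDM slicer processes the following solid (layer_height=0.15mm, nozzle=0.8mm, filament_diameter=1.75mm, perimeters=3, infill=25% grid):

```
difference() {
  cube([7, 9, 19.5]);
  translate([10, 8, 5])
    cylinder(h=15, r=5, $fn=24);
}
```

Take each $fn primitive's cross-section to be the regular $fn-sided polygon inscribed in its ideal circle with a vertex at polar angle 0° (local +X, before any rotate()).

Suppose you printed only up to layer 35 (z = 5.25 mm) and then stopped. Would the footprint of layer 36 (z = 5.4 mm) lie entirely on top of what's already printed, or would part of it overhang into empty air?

Compare the two slices. At z = 5.25: the cube is present — its section is the full 7×9 rectangle (area 63.00 mm²); the cylinder at (10, 8): section is a regular 24-gon, circumradius r=5 (area = (24/2)·5.000²·sin(360°/24) = 77.65 mm²); After the difference (first − rest): starting from the 7×9 cube (63.00 mm²), the r=5 cylinder at (10, 8) partially overlaps it — only the 7.39 mm² overlap (of its 77.65 mm²) is removed, clipping the outline — area = 55.61 mm². At z = 5.4: the 7×9 cube contributes its full rectangle (area 63.00 mm²); the r=5 cylinder at (10, 8) contributes a regular 24-gon of circumradius 5 (area = (24/2)·5.000²·sin(360°/24) = 77.65 mm²); Taking the first minus the rest: starting from the 7×9 cube (63.00 mm²), the r=5 cylinder at (10, 8) partially overlaps it — only the 7.39 mm² overlap (of its 77.65 mm²) is removed, clipping the outline — area = 55.61 mm². Checking containment: the cross-section at z = 5.4 is a subset of the cross-section at z = 5.25.

entirely on top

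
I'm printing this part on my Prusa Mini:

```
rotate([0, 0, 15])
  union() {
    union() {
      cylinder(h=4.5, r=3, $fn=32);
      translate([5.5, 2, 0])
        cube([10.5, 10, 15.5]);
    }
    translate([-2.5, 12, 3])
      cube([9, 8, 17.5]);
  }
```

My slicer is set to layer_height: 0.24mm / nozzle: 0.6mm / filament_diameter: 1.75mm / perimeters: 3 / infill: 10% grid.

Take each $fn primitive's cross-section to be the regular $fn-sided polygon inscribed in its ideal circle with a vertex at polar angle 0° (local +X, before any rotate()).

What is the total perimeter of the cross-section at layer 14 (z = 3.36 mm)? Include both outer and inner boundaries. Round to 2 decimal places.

91.82 mm

At z = 3.36 mm: the r=3 cylinder contributes a regular 32-gon of circumradius 3 (perimeter = 2·32·3.000·sin(180°/32) = 18.82 mm); the cube at (5.5, 2) (footprint 10.5×10) is included at this height (perimeter 41.00 mm); Merging all regions: the 2 present regions are separate (no shared area or edge), so areas and boundary lengths simply add and each stays a separate island — boundary = 59.82 mm; the cube at (-2.5, 12) is present — its section is the full 9×8 rectangle (perimeter 34.00 mm); Taking the union: the 2 present regions share edge segments without overlapping in area, so areas simply add but the touching pieces fuse into one outline (the shared edge portions become interior and drop out of the boundary) — boundary = 91.82 mm; (rotated 15° about Z; rotation is an isometry so areas/perimeters/island counts are preserved). Overall, the cross-section has 2 separate islands. Total boundary length (outer) = 91.82 mm.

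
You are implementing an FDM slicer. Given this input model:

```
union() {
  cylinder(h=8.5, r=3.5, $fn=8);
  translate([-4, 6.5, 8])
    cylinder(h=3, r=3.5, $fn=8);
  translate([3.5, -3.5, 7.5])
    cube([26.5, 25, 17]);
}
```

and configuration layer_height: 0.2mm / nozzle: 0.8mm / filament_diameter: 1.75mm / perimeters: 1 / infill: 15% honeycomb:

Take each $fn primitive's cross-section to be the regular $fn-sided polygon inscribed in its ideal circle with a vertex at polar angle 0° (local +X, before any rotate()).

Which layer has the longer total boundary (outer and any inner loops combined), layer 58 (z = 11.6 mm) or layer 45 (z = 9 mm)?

Layer 58 (z = 11.6): the cylinder is not intersected at this z (z outside [0, 8.5]); the cylinder at (-4, 6.5) is not intersected at this z (z outside [8, 11]); the 26.5×25 cube at (3.5, -3.5) contributes its full rectangle (perimeter 103.00 mm); Merging all regions: only the 26.5×25 cube at (3.5, -3.5) is present, so the union is just that shape — boundary = 103.00 mm. So its perimeter = 103.00 mm. Layer 45 (z = 9): the cylinder is not intersected at this z (z outside [0, 8.5]); the cylinder at (-4, 6.5): section is a regular 8-gon, circumradius r=3.5 (perimeter = 2·8·3.500·sin(180°/8) = 21.43 mm); the cube at (3.5, -3.5) (footprint 26.5×25) is included at this height (perimeter 103.00 mm); Taking the union: the 2 present regions are separate (no shared area or edge), so areas and boundary lengths simply add and each stays a separate island — boundary = 124.43 mm. So its perimeter = 124.43 mm. Layer 45 is larger (124.43 vs 103.00 mm).

layer 45 (z = 9 mm)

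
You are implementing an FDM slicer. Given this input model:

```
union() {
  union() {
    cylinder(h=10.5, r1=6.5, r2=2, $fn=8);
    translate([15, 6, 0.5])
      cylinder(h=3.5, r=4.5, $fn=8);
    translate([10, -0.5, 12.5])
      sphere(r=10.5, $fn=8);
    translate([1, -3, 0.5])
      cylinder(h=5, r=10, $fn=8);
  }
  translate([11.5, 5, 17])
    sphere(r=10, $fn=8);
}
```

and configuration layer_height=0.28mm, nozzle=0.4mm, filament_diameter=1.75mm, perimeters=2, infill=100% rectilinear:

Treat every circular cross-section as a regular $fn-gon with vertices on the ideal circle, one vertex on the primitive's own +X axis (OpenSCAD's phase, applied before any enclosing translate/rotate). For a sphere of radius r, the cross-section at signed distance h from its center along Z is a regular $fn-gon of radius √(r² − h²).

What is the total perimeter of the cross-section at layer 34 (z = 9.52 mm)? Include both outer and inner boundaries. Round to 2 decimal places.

At z = 9.52 mm: the cone contributes a regular 8-gon of circumradius 2.420 (interpolated between r1=6.5 and r2=2 at t=0.907) (perimeter = 2·8·2.420·sin(180°/8) = 14.82 mm); the cylinder at (15, 6) is absent (z outside [0.5, 4]); the r=10.5 sphere at (10, -0.5) slices to a regular 8-gon of circumradius 10.068 (√(r²−h²) with h=2.98 from center) (perimeter = 2·8·10.068·sin(180°/8) = 61.65 mm); the cylinder at (1, -3) is absent (z outside [0.5, 5.5]); Taking the union: the regions partially overlap (shared area 6.41 mm²), so the edge portions inside another operand are dropped and the merged outline is re-measured after clipping — boundary = 66.26 mm; the r=10 sphere at (11.5, 5) contributes a regular 8-gon of circumradius √(10²−7.48²) = 6.637 (perimeter = 2·8·6.637·sin(180°/8) = 40.64 mm); Taking the union: the regions partially overlap (shared area 101.30 mm²), so the edge portions inside another operand are dropped and the merged outline is re-measured after clipping — boundary = 69.69 mm. Overall, the cross-section is a single solid region. Total boundary length (outer) = 69.69 mm.

69.69 mm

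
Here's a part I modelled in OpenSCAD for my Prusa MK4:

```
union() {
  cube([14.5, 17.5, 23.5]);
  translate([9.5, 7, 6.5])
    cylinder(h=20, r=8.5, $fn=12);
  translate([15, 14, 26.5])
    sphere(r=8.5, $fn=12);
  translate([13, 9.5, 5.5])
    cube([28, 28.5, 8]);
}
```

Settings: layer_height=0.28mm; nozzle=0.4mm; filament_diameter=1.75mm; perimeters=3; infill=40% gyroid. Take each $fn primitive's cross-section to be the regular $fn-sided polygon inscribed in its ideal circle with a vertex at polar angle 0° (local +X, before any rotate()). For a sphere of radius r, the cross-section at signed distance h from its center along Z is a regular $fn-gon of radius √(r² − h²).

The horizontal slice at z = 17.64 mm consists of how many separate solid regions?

At z = 17.64 mm: the cube (footprint 14.5×17.5) is included at this height; the cylinder at (9.5, 7): section is a regular 12-gon, circumradius r=8.5; the sphere at (15, 14) is absent (|z−center|=8.860 > r=8.5); the cube at (13, 9.5) does not reach this height (z outside [5.5, 13.5]); Taking the union: the regions partially overlap (shared area 178.22 mm²), so overlapping operands fuse into one piece — 1 connected region. The result has 1 disconnected region.

1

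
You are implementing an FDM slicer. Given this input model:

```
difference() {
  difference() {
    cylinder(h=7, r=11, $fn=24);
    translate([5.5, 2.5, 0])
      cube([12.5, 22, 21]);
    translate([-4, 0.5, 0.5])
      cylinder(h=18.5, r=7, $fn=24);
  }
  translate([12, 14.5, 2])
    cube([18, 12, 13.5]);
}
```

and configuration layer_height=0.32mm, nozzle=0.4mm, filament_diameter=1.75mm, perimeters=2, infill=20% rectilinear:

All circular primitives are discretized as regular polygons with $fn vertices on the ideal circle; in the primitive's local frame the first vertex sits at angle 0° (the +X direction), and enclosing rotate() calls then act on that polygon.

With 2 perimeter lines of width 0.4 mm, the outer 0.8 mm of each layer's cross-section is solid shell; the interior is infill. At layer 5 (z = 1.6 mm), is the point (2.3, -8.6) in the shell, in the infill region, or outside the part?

infill

At z = 1.6 mm: the r=11 cylinder contributes a regular 24-gon of circumradius 11; the 12.5×22 cube at (5.5, 2.5) contributes its full rectangle; the r=7 cylinder at (-4, 0.5) gives a regular 24-gon of circumradius 7 (constant along its height); After the difference (first − rest): starting from the r=11 cylinder, the 12.5×22 cube at (5.5, 2.5) partially overlaps it — only the 23.10 mm² overlap (of its 275.00 mm²) is removed, clipping the outline; the r=7 cylinder at (-4, 0.5) partially overlaps it — only the 152.05 mm² overlap (of its 152.19 mm²) is removed, clipping the outline — 1 connected region; the cube at (12, 14.5) is not intersected at this z (z outside [2, 15.5]); Subtracting the remaining from the first: none of the subtracted shapes is present at this height, so the result so far is unchanged — 1 connected region. Overall, the cross-section is a single solid region. The nearest boundary edge runs (2.85, -10.63)→(-0.00, -11.00); distance from the point to it = 2.08 mm. The point is inside the cross-section and 2.08 mm from the nearest boundary — more than the 0.8 mm shell width (2 × 0.4), so it's in the infill interior.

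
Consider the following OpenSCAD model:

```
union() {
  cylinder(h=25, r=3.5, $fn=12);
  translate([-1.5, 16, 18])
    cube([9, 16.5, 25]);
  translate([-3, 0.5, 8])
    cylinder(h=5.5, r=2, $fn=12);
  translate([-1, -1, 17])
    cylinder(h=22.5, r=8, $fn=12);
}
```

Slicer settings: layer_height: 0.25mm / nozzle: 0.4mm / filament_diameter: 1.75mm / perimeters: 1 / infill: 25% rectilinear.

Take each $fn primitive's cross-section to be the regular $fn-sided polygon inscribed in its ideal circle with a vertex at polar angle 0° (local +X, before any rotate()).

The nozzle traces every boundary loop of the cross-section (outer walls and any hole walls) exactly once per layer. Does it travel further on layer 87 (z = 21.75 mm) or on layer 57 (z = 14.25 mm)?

layer 87 (z = 21.75 mm)

Layer 87 (z = 21.75): the r=3.5 cylinder gives a regular 12-gon of circumradius 3.5 (constant along its height) (perimeter = 2·12·3.500·sin(180°/12) = 21.74 mm); the cube at (-1.5, 16) is present — its section is the full 9×16.5 rectangle (perimeter 51.00 mm); the cylinder at (-3, 0.5) is not intersected at this z (z outside [8, 13.5]); the r=8 cylinder at (-1, -1) gives a regular 12-gon of circumradius 8 (constant along its height) (perimeter = 2·12·8.000·sin(180°/12) = 49.69 mm); Merging all regions: the regions partially overlap (shared area 36.75 mm²), so the edge portions inside another operand are dropped and the merged outline is re-measured after clipping — boundary = 100.69 mm. So its perimeter = 100.69 mm. Layer 57 (z = 14.25): the r=3.5 cylinder gives a regular 12-gon of circumradius 3.5 (constant along its height) (perimeter = 2·12·3.500·sin(180°/12) = 21.74 mm); the cube at (-1.5, 16) does not reach this height (z outside [18, 43]); the cylinder at (-3, 0.5) does not reach this height (z outside [8, 13.5]); the cylinder at (-1, -1) does not reach this height (z outside [17, 39.5]); Combining (union): only the r=3.5 cylinder is present, so the union is just that shape — boundary = 21.74 mm. So its perimeter = 21.74 mm. Layer 87 is larger (100.69 vs 21.74 mm).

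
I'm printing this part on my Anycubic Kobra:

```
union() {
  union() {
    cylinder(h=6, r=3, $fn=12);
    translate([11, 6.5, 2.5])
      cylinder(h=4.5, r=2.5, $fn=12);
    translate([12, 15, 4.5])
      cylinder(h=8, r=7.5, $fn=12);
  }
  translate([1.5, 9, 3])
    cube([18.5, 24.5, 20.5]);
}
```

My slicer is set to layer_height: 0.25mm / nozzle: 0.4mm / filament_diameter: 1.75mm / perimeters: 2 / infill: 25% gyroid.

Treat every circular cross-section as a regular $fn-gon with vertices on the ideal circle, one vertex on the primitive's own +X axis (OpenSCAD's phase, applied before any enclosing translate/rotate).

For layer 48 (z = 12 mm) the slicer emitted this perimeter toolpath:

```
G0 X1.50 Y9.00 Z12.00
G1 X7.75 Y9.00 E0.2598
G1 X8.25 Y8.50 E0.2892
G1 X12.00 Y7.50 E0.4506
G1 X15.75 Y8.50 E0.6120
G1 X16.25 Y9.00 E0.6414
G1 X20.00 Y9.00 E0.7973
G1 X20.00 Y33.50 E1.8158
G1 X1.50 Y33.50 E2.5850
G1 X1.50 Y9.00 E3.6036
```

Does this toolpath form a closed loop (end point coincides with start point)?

Start point (G0): (1.50, 9.00). End point (last G1): the path returns to the start — closed.

yes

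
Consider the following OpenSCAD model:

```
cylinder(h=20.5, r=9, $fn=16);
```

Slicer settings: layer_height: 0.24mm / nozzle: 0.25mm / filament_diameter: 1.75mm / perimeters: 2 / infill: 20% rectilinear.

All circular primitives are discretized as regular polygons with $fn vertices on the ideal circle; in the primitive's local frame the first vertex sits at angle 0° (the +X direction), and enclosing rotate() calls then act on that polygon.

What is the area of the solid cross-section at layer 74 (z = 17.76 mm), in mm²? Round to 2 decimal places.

247.98 mm²

At z = 17.76 mm: the cylinder: section is a regular 16-gon, circumradius r=9 (area = (16/2)·9.000²·sin(360°/16) = 247.98 mm²). Overall, the cross-section is a single solid region. Net area = 247.98 mm².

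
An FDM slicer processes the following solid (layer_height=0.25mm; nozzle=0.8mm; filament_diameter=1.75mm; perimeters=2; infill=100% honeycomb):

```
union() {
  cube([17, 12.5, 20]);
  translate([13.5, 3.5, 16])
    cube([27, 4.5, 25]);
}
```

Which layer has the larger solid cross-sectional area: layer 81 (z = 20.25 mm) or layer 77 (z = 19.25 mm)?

layer 77 (z = 19.25 mm)

Layer 81 (z = 20.25): the cube does not reach this height (z outside [0, 20]); the 27×4.5 cube at (13.5, 3.5) contributes its full rectangle (area 121.50 mm²); Merging all regions: only the 27×4.5 cube at (13.5, 3.5) is present, so the union is just that shape — area = 121.50 mm². So its area = 121.50 mm². Layer 77 (z = 19.25): the 17×12.5 cube contributes its full rectangle (area 212.50 mm²); the 27×4.5 cube at (13.5, 3.5) contributes its full rectangle (area 121.50 mm²); Taking the union: the regions partially overlap — summed areas 334.00 mm² minus the doubly-counted overlap 15.75 mm² gives 318.25 mm² — area = 318.25 mm². So its area = 318.25 mm². Layer 77 is larger (318.25 vs 121.50 mm²).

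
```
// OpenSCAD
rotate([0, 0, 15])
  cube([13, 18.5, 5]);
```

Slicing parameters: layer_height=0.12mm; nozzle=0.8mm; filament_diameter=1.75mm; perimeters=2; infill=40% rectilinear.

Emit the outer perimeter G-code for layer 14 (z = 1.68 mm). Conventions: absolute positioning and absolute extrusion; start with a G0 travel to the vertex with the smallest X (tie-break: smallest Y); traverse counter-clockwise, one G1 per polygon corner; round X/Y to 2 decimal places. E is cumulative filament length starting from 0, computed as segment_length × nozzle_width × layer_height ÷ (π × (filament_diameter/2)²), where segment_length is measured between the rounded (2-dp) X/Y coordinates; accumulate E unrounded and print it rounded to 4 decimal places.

G0 X-4.79 Y17.87 Z1.68
G1 X0.00 Y0.00 E0.7384
G1 X12.56 Y3.36 E1.2573
G1 X7.77 Y21.23 E1.9957
G1 X-4.79 Y17.87 E2.5147

At z = 1.68 mm: the cube (footprint 13×18.5) is included at this height; (rotated 15° about Z; rotation is an isometry so areas/perimeters/island counts are preserved). The outline is a single polygon with 4 vertices. Extrusion per mm of travel: 0.8 × 0.12 / (π × 0.875²) = 0.039912. Accumulating E over each segment gives final E = 2.5147.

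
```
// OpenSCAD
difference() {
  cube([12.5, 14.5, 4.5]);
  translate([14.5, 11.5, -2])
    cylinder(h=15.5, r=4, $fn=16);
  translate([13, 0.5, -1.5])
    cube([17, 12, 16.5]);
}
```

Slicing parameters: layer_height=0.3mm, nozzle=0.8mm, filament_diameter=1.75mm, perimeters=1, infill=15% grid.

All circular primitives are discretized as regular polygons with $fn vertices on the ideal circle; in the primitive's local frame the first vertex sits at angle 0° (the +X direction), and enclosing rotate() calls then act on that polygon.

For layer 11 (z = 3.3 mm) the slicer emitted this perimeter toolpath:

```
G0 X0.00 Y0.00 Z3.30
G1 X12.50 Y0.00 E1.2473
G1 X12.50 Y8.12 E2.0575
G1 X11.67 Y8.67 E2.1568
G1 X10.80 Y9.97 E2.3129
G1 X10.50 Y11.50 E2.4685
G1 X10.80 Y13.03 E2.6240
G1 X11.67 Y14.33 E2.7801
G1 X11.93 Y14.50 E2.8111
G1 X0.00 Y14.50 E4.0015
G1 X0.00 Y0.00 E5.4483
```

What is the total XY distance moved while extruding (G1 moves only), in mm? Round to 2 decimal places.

54.60 mm

Sum the Euclidean lengths of each G1 segment: total = 54.60 mm.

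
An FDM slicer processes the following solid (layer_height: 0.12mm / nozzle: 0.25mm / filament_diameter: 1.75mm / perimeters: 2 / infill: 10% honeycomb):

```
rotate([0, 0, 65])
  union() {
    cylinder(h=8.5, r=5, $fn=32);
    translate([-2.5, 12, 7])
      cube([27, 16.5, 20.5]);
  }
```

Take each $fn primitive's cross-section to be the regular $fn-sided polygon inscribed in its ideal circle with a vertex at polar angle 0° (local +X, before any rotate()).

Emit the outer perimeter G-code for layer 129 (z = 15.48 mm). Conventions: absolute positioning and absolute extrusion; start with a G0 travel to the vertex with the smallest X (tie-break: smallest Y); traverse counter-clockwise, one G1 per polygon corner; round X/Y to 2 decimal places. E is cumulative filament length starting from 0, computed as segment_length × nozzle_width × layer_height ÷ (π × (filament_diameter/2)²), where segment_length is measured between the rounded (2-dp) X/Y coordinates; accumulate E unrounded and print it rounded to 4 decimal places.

G0 X-26.89 Y9.78 Z15.48
G1 X-11.93 Y2.81 E0.2058
G1 X-0.52 Y27.28 E0.5426
G1 X-15.48 Y34.25 E0.7484
G1 X-26.89 Y9.78 E1.0852

At z = 15.48 mm: the cylinder is not intersected at this z (z outside [0, 8.5]); the cube at (-2.5, 12) is present — its section is the full 27×16.5 rectangle; Combining (union): only the 27×16.5 cube at (-2.5, 12) is present, so the union is just that shape — 1 connected region; (whole slice rotated 65° about Z — lengths, areas and connectivity unchanged). The outline is a single polygon with 4 vertices. Extrusion per mm of travel: 0.25 × 0.12 / (π × 0.875²) = 0.012473. Accumulating E over each segment gives final E = 1.0852.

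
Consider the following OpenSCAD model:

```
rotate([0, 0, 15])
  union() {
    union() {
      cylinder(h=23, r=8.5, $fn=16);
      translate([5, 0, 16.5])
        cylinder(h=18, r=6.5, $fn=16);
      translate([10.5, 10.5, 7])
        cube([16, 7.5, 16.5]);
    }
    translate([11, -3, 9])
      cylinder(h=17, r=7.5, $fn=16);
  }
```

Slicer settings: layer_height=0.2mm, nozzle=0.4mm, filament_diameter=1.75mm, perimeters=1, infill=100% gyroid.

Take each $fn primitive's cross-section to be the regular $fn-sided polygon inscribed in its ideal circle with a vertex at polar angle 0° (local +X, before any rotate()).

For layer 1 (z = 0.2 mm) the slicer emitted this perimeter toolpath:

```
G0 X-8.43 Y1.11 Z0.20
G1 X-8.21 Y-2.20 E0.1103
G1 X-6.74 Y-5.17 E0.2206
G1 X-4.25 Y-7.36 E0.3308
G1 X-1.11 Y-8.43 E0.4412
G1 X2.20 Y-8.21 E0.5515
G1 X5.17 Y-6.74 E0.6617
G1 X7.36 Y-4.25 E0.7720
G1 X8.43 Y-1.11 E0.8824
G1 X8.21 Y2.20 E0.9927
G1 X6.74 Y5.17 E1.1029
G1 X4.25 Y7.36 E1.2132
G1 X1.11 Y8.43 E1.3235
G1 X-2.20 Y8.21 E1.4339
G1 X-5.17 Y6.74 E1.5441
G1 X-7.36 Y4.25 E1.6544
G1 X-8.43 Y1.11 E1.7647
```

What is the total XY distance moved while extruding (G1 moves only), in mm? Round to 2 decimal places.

53.06 mm

Sum the Euclidean lengths of each G1 segment: total = 53.06 mm.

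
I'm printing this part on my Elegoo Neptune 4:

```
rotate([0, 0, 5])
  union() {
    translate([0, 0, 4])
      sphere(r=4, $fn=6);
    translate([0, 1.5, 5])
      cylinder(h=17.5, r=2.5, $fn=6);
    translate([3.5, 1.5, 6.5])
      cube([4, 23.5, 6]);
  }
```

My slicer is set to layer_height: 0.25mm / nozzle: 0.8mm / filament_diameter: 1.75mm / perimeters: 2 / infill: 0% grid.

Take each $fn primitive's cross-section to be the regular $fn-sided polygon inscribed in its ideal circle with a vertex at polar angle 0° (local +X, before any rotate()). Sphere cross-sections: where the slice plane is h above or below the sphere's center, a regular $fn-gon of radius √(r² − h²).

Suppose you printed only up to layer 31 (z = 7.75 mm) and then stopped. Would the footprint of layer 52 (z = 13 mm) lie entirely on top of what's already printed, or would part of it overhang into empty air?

Compare the two slices. At z = 7.75: the r=4 sphere contributes a regular 6-gon of circumradius √(4²−3.75²) = 1.392 (area = (6/2)·1.392²·sin(360°/6) = 5.03 mm²); the cylinder at (0, 1.5): section is a regular 6-gon, circumradius r=2.5 (area = (6/2)·2.500²·sin(360°/6) = 16.24 mm²); the 4×23.5 cube at (3.5, 1.5) contributes its full rectangle (area 94.00 mm²); Combining (union): the regions partially overlap — summed areas 115.27 mm² minus the doubly-counted overlap 4.11 mm² gives 111.16 mm² — area = 111.16 mm²; (rotated 5° about Z; rotation is an isometry so areas/perimeters/island counts are preserved). At z = 13: the sphere is not intersected at this z (|z−center|=9.000 > r=4); the r=2.5 cylinder at (0, 1.5) contributes a regular 6-gon of circumradius 2.5 (area = (6/2)·2.500²·sin(360°/6) = 16.24 mm²); the cube at (3.5, 1.5) does not reach this height (z outside [6.5, 12.5]); Combining (union): only the r=2.5 cylinder at (0, 1.5) is present, so the union is just that shape — area = 16.24 mm²; (whole slice rotated 5° about Z — lengths, areas and connectivity unchanged). Checking containment: the cross-section at z = 13 is a subset of the cross-section at z = 7.75.

entirely on top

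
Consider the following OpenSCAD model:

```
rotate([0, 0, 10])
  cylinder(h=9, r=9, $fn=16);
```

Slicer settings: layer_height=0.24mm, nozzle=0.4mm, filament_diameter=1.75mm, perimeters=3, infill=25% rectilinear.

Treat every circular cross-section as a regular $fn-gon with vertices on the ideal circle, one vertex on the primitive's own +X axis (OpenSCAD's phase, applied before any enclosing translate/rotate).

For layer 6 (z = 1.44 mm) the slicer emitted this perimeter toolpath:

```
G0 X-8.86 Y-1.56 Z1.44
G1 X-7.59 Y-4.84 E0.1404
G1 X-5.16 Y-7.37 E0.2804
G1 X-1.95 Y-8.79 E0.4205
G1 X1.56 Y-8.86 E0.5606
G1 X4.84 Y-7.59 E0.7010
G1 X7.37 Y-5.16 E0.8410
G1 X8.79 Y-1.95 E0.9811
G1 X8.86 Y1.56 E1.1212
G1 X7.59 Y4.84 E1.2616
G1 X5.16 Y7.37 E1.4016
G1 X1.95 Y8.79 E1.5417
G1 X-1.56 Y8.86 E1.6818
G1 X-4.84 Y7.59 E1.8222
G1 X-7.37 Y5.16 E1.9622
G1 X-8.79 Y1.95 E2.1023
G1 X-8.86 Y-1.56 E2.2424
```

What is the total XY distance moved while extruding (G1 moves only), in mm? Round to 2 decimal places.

Sum the Euclidean lengths of each G1 segment: total = 56.18 mm.

56.18 mm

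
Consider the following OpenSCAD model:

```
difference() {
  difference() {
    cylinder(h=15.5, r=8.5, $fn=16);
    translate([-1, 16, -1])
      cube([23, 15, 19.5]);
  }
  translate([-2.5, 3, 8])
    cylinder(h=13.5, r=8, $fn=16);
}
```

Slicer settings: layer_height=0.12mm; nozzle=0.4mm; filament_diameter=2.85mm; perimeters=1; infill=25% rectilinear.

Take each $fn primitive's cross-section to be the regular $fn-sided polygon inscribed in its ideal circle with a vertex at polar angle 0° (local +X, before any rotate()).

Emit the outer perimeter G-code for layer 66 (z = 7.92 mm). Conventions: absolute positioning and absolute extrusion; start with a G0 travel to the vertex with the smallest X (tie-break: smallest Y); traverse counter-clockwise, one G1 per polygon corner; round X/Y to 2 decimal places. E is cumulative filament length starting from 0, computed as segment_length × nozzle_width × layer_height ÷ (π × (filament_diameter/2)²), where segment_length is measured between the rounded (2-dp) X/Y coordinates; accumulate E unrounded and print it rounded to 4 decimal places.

G0 X-8.50 Y0.00 Z7.92
G1 X-7.85 Y-3.25 E0.0249
G1 X-6.01 Y-6.01 E0.0499
G1 X-3.25 Y-7.85 E0.0749
G1 X0.00 Y-8.50 E0.0998
G1 X3.25 Y-7.85 E0.1247
G1 X6.01 Y-6.01 E0.1497
G1 X7.85 Y-3.25 E0.1746
G1 X8.50 Y0.00 E0.1996
G1 X7.85 Y3.25 E0.2245
G1 X6.01 Y6.01 E0.2495
G1 X3.25 Y7.85 E0.2744
G1 X0.00 Y8.50 E0.2994
G1 X-3.25 Y7.85 E0.3243
G1 X-6.01 Y6.01 E0.3493
G1 X-7.85 Y3.25 E0.3742
G1 X-8.50 Y0.00 E0.3992

At z = 7.92 mm: the cylinder: section is a regular 16-gon, circumradius r=8.5; the 23×15 cube at (-1, 16) contributes its full rectangle; Taking the first minus the rest: starting from the r=8.5 cylinder, the 23×15 cube at (-1, 16) misses the remaining region (no effect) — 1 connected region; the cylinder at (-2.5, 3) does not reach this height (z outside [8, 21.5]); After the difference (first − rest): none of the subtracted shapes is present at this height, so the result so far is unchanged — 1 connected region. The outline is a single polygon with 16 vertices. Extrusion per mm of travel: 0.4 × 0.12 / (π × 1.425²) = 0.007524. Accumulating E over each segment gives final E = 0.3992.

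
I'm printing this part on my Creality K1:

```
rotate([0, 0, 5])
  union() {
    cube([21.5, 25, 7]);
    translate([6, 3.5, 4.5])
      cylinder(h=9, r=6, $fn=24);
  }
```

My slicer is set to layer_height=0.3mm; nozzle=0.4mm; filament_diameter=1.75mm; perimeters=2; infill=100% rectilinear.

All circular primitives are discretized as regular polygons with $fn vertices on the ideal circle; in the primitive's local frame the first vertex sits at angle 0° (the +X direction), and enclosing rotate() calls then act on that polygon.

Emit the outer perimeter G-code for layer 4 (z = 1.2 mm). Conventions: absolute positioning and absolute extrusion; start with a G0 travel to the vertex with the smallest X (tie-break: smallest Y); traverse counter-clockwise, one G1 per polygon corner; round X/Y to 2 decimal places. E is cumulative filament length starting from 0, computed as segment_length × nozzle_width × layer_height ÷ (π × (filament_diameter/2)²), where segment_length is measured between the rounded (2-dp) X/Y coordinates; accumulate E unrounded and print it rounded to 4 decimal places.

G0 X-2.18 Y24.90 Z1.20
G1 X0.00 Y0.00 E1.2470
G1 X21.42 Y1.87 E2.3197
G1 X19.24 Y26.78 E3.5672
G1 X-2.18 Y24.90 E4.6400

At z = 1.2 mm: the 21.5×25 cube contributes its full rectangle; the cylinder at (6, 3.5) is absent (z outside [4.5, 13.5]); Combining (union): only the 21.5×25 cube is present, so the union is just that shape — 1 connected region; (whole slice rotated 5° about Z — lengths, areas and connectivity unchanged). The outline is a single polygon with 4 vertices. Extrusion per mm of travel: 0.4 × 0.3 / (π × 0.875²) = 0.049890. Accumulating E over each segment gives final E = 4.6400.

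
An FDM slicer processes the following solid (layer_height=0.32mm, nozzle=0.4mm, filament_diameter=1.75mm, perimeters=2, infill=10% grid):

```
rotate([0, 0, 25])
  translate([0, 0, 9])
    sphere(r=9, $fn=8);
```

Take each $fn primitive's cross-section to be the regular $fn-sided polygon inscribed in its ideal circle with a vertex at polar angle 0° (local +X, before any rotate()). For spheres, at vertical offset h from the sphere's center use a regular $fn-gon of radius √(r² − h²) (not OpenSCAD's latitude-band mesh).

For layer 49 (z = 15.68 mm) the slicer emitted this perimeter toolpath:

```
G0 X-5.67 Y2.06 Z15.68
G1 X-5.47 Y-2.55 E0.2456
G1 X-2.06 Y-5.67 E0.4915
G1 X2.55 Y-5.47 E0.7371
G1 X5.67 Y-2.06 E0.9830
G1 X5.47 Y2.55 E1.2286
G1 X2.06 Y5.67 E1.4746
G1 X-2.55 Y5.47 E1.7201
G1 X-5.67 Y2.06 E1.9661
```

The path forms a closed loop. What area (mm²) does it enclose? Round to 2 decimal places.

102.98 mm²

Apply the shoelace formula to the sequence of (X, Y) vertices; enclosed area = 102.98 mm².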